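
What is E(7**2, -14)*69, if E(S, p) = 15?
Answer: 1035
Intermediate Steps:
E(7**2, -14)*69 = 15*69 = 1035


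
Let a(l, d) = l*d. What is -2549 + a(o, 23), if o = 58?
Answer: -1215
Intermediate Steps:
a(l, d) = d*l
-2549 + a(o, 23) = -2549 + 23*58 = -2549 + 1334 = -1215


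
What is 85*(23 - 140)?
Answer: -9945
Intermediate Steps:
85*(23 - 140) = 85*(-117) = -9945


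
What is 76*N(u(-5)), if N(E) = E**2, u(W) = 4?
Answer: 1216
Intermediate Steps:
76*N(u(-5)) = 76*4**2 = 76*16 = 1216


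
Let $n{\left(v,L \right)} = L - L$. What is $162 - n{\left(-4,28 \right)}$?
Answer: $162$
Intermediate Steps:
$n{\left(v,L \right)} = 0$
$162 - n{\left(-4,28 \right)} = 162 - 0 = 162 + 0 = 162$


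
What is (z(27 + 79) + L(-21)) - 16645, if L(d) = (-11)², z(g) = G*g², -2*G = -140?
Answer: 769996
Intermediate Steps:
G = 70 (G = -½*(-140) = 70)
z(g) = 70*g²
L(d) = 121
(z(27 + 79) + L(-21)) - 16645 = (70*(27 + 79)² + 121) - 16645 = (70*106² + 121) - 16645 = (70*11236 + 121) - 16645 = (786520 + 121) - 16645 = 786641 - 16645 = 769996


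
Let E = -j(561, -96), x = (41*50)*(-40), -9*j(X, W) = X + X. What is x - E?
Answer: -246374/3 ≈ -82125.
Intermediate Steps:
j(X, W) = -2*X/9 (j(X, W) = -(X + X)/9 = -2*X/9)
x = -82000 (x = 2050*(-40) = -82000)
E = 374/3 (E = -(-2)*561/9 = -1*(-374/3) = 374/3 ≈ 124.67)
x - E = -82000 - 1*374/3 = -82000 - 374/3 = -246374/3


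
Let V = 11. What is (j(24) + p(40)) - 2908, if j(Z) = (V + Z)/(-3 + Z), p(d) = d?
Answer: -8599/3 ≈ -2866.3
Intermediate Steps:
j(Z) = (11 + Z)/(-3 + Z)
(j(24) + p(40)) - 2908 = ((11 + 24)/(-3 + 24) + 40) - 2908 = (35/21 + 40) - 2908 = ((1/21)*35 + 40) - 2908 = (5/3 + 40) - 2908 = 125/3 - 2908 = -8599/3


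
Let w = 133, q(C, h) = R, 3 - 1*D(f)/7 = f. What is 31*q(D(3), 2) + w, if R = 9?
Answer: 412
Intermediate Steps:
D(f) = 21 - 7*f
q(C, h) = 9
31*q(D(3), 2) + w = 31*9 + 133 = 279 + 133 = 412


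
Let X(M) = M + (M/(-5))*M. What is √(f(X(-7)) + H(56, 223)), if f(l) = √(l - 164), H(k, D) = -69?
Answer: √(-1725 + 10*I*√1130)/5 ≈ 0.80559 + 8.3456*I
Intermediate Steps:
X(M) = M - M²/5 (X(M) = M + (M*(-⅕))*M = M + (-M/5)*M = M - M²/5)
f(l) = √(-164 + l)
√(f(X(-7)) + H(56, 223)) = √(√(-164 + (⅕)*(-7)*(5 - 1*(-7))) - 69) = √(√(-164 + (⅕)*(-7)*(5 + 7)) - 69) = √(√(-164 + (⅕)*(-7)*12) - 69) = √(√(-164 - 84/5) - 69) = √(√(-904/5) - 69) = √(2*I*√1130/5 - 69) = √(-69 + 2*I*√1130/5)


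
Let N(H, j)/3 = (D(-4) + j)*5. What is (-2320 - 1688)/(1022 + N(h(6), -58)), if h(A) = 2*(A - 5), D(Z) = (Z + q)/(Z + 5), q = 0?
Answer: -1002/23 ≈ -43.565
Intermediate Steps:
D(Z) = Z/(5 + Z) (D(Z) = (Z + 0)/(Z + 5) = Z/(5 + Z))
h(A) = -10 + 2*A (h(A) = 2*(-5 + A) = -10 + 2*A)
N(H, j) = -60 + 15*j (N(H, j) = 3*((-4/(5 - 4) + j)*5) = 3*((-4/1 + j)*5) = 3*((-4*1 + j)*5) = 3*((-4 + j)*5) = 3*(-20 + 5*j) = -60 + 15*j)
(-2320 - 1688)/(1022 + N(h(6), -58)) = (-2320 - 1688)/(1022 + (-60 + 15*(-58))) = -4008/(1022 + (-60 - 870)) = -4008/(1022 - 930) = -4008/92 = -4008*1/92 = -1002/23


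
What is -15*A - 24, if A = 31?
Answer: -489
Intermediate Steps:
-15*A - 24 = -15*31 - 24 = -465 - 24 = -489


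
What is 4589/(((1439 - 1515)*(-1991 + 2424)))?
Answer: -4589/32908 ≈ -0.13945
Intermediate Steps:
4589/(((1439 - 1515)*(-1991 + 2424))) = 4589/((-76*433)) = 4589/(-32908) = 4589*(-1/32908) = -4589/32908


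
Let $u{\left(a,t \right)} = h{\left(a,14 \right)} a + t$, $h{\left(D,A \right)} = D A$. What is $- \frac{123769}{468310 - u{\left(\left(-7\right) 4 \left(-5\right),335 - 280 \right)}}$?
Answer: $- \frac{123769}{193855} \approx -0.63846$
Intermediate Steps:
$h{\left(D,A \right)} = A D$
$u{\left(a,t \right)} = t + 14 a^{2}$ ($u{\left(a,t \right)} = 14 a a + t = 14 a^{2} + t = t + 14 a^{2}$)
$- \frac{123769}{468310 - u{\left(\left(-7\right) 4 \left(-5\right),335 - 280 \right)}} = - \frac{123769}{468310 - \left(\left(335 - 280\right) + 14 \left(\left(-7\right) 4 \left(-5\right)\right)^{2}\right)} = - \frac{123769}{468310 - \left(\left(335 - 280\right) + 14 \left(\left(-28\right) \left(-5\right)\right)^{2}\right)} = - \frac{123769}{468310 - \left(55 + 14 \cdot 140^{2}\right)} = - \frac{123769}{468310 - \left(55 + 14 \cdot 19600\right)} = - \frac{123769}{468310 - \left(55 + 274400\right)} = - \frac{123769}{468310 - 274455} = - \frac{123769}{193855}$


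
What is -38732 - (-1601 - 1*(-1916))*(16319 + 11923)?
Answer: -8934962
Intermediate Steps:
-38732 - (-1601 - 1*(-1916))*(16319 + 11923) = -38732 - (-1601 + 1916)*28242 = -38732 - 315*28242 = -38732 - 1*8896230 = -38732 - 8896230 = -8934962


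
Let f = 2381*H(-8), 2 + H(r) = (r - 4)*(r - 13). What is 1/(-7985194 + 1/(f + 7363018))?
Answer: -7958268/63548313883991 ≈ -1.2523e-7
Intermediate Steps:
H(r) = -2 + (-13 + r)*(-4 + r) (H(r) = -2 + (r - 4)*(r - 13) = -2 + (-4 + r)*(-13 + r) = -2 + (-13 + r)*(-4 + r))
f = 595250 (f = 2381*(50 + (-8)**2 - 17*(-8)) = 2381*(50 + 64 + 136) = 2381*250 = 595250)
1/(-7985194 + 1/(f + 7363018)) = 1/(-7985194 + 1/(595250 + 7363018)) = 1/(-7985194 + 1/7958268) = 1/(-63548313883991/7958268) = -7958268/63548313883991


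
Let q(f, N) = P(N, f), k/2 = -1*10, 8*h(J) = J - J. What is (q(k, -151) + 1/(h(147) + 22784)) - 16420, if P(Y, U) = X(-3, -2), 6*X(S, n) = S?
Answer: -374124671/22784 ≈ -16421.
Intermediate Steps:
X(S, n) = S/6
h(J) = 0 (h(J) = (J - J)/8 = (1/8)*0 = 0)
P(Y, U) = -1/2 (P(Y, U) = (1/6)*(-3) = -1/2)
k = -20 (k = 2*(-1*10) = 2*(-10) = -20)
q(f, N) = -1/2
(q(k, -151) + 1/(h(147) + 22784)) - 16420 = (-1/2 + 1/(0 + 22784)) - 16420 = (-1/2 + 1/22784) - 16420 = -11391/22784 - 16420 = -374124671/22784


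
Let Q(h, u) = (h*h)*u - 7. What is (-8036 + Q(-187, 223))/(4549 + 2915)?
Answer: 1947511/1866 ≈ 1043.7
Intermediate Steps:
Q(h, u) = -7 + u*h**2 (Q(h, u) = h**2*u - 7 = u*h**2 - 7 = -7 + u*h**2)
(-8036 + Q(-187, 223))/(4549 + 2915) = (-8036 + (-7 + 223*(-187)**2))/(4549 + 2915) = (-8036 + (-7 + 223*34969))/7464 = (-8036 + (-7 + 7798087))*(1/7464) = (-8036 + 7798080)*(1/7464) = 7790044*(1/7464) = 1947511/1866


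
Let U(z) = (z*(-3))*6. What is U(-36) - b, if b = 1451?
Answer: -803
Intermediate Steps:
U(z) = -18*z (U(z) = -3*z*6 = -18*z)
U(-36) - b = -18*(-36) - 1*1451 = 648 - 1451 = -803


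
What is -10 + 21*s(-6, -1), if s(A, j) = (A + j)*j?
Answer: 137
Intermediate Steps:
s(A, j) = j*(A + j)
-10 + 21*s(-6, -1) = -10 + 21*(-(-6 - 1)) = -10 + 21*(-1*(-7)) = -10 + 21*7 = -10 + 147 = 137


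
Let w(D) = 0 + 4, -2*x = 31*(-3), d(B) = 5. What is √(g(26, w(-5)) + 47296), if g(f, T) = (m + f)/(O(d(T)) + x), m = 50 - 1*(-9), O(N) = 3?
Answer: √51507214/33 ≈ 217.48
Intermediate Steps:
m = 59 (m = 50 + 9 = 59)
x = 93/2 (x = -31*(-3)/2 = -½*(-93) = 93/2 ≈ 46.500)
w(D) = 4
g(f, T) = 118/99 + 2*f/99 (g(f, T) = (59 + f)/(3 + 93/2) = (59 + f)/(99/2) = (59 + f)*(2/99) = 118/99 + 2*f/99)
√(g(26, w(-5)) + 47296) = √((118/99 + (2/99)*26) + 47296) = √((118/99 + 52/99) + 47296) = √(170/99 + 47296) = √(4682474/99) = √51507214/33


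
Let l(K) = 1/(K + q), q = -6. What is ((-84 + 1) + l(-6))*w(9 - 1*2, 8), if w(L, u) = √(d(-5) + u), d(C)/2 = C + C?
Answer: -997*I*√3/6 ≈ -287.81*I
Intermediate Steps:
d(C) = 4*C (d(C) = 2*(C + C) = 2*(2*C) = 4*C)
w(L, u) = √(-20 + u) (w(L, u) = √(4*(-5) + u) = √(-20 + u))
l(K) = 1/(-6 + K) (l(K) = 1/(K - 6) = 1/(-6 + K))
((-84 + 1) + l(-6))*w(9 - 1*2, 8) = ((-84 + 1) + 1/(-6 - 6))*√(-20 + 8) = (-83 + 1/(-12))*√(-12) = (-83 - 1/12)*(2*I*√3) = -997*I*√3/6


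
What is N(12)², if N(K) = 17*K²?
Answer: 5992704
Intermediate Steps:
N(12)² = (17*12²)² = (17*144)² = 2448² = 5992704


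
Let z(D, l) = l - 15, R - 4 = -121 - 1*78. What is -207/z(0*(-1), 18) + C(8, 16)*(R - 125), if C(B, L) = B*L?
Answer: -41029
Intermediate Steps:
R = -195 (R = 4 + (-121 - 1*78) = 4 + (-121 - 78) = 4 - 199 = -195)
z(D, l) = -15 + l
-207/z(0*(-1), 18) + C(8, 16)*(R - 125) = -207/(-15 + 18) + (8*16)*(-195 - 125) = -207/3 + 128*(-320) = -207*1/3 - 40960 = -69 - 40960 = -41029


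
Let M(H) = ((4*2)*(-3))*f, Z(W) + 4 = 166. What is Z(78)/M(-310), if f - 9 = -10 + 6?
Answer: -27/20 ≈ -1.3500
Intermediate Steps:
Z(W) = 162 (Z(W) = -4 + 166 = 162)
f = 5 (f = 9 + (-10 + 6) = 9 - 4 = 5)
M(H) = -120 (M(H) = ((4*2)*(-3))*5 = (8*(-3))*5 = -24*5 = -120)
Z(78)/M(-310) = 162/(-120) = 162*(-1/120) = -27/20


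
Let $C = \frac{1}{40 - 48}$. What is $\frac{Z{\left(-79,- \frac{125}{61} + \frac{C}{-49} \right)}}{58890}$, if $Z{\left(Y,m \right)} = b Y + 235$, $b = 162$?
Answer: $- \frac{12563}{58890} \approx -0.21333$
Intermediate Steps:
$C = - \frac{1}{8}$ ($C = \frac{1}{-8} = - \frac{1}{8} \approx -0.125$)
$Z{\left(Y,m \right)} = 235 + 162 Y$ ($Z{\left(Y,m \right)} = 162 Y + 235 = 235 + 162 Y$)
$\frac{Z{\left(-79,- \frac{125}{61} + \frac{C}{-49} \right)}}{58890} = \frac{235 + 162 \left(-79\right)}{58890} = \left(235 - 12798\right) \frac{1}{58890} = \left(-12563\right) \frac{1}{58890} = - \frac{12563}{58890}$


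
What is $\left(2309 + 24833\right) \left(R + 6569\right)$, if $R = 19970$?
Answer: $720321538$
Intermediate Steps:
$\left(2309 + 24833\right) \left(R + 6569\right) = \left(2309 + 24833\right) \left(19970 + 6569\right) = 27142 \cdot 26539 = 720321538$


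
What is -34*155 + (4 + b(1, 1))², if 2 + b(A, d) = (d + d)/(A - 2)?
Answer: -5270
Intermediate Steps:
b(A, d) = -2 + 2*d/(-2 + A) (b(A, d) = -2 + (d + d)/(A - 2) = -2 + (2*d)/(-2 + A) = -2 + 2*d/(-2 + A))
-34*155 + (4 + b(1, 1))² = -34*155 + (4 + 2*(2 + 1 - 1*1)/(-2 + 1))² = -5270 + (4 + 2*(2 + 1 - 1)/(-1))² = -5270 + (4 + 2*(-1)*2)² = -5270 + (4 - 4)² = -5270 + 0² = -5270 + 0 = -5270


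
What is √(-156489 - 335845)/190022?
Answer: I*√492334/190022 ≈ 0.0036925*I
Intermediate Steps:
√(-156489 - 335845)/190022 = √(-492334)*(1/190022) = (I*√492334)*(1/190022) = I*√492334/190022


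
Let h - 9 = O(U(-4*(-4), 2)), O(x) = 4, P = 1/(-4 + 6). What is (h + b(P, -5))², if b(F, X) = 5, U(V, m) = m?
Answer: 324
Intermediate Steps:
P = ½ (P = 1/2 = ½ ≈ 0.50000)
h = 13 (h = 9 + 4 = 13)
(h + b(P, -5))² = (13 + 5)² = 18² = 324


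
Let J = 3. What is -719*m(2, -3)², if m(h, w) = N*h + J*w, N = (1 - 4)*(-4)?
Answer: -161775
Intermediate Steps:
N = 12 (N = -3*(-4) = 12)
m(h, w) = 3*w + 12*h (m(h, w) = 12*h + 3*w = 3*w + 12*h)
-719*m(2, -3)² = -719*(3*(-3) + 12*2)² = -719*(-9 + 24)² = -719*15² = -719*225 = -161775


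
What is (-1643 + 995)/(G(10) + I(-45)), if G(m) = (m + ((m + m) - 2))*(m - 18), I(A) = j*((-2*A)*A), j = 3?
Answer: 324/6187 ≈ 0.052368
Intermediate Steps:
I(A) = -6*A² (I(A) = 3*((-2*A)*A) = 3*(-2*A²) = -6*A²)
G(m) = (-18 + m)*(-2 + 3*m) (G(m) = (m + (2*m - 2))*(-18 + m) = (m + (-2 + 2*m))*(-18 + m) = (-2 + 3*m)*(-18 + m) = (-18 + m)*(-2 + 3*m))
(-1643 + 995)/(G(10) + I(-45)) = (-1643 + 995)/((36 - 56*10 + 3*10²) - 6*(-45)²) = -648/((36 - 560 + 3*100) - 6*2025) = -648/((36 - 560 + 300) - 12150) = -648/(-224 - 12150) = -648/(-12374) = -648*(-1/12374) = 324/6187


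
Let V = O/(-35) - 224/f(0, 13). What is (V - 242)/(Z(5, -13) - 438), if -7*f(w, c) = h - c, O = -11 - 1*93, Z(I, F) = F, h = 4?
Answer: 11834/12915 ≈ 0.91630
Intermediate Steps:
O = -104 (O = -11 - 93 = -104)
f(w, c) = -4/7 + c/7 (f(w, c) = -(4 - c)/7 = -4/7 + c/7)
V = -53944/315 (V = -104/(-35) - 224/(-4/7 + (⅐)*13) = -104*(-1/35) - 224/(-4/7 + 13/7) = 104/35 - 224/9/7 = 104/35 - 224*7/9 = 104/35 - 1568/9 = -53944/315 ≈ -171.25)
(V - 242)/(Z(5, -13) - 438) = (-53944/315 - 242)/(-13 - 438) = -130174/315/(-451) = -130174/315*(-1/451) = 11834/12915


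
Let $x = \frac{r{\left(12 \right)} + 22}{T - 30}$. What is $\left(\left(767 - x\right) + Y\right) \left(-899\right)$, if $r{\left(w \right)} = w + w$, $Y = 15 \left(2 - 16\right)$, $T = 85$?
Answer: $- \frac{27499511}{55} \approx -4.9999 \cdot 10^{5}$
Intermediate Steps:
$Y = -210$ ($Y = 15 \left(-14\right) = -210$)
$r{\left(w \right)} = 2 w$
$x = \frac{46}{55}$ ($x = \frac{2 \cdot 12 + 22}{85 - 30} = \frac{24 + 22}{55} = 46 \cdot \frac{1}{55} = \frac{46}{55} \approx 0.83636$)
$\left(\left(767 - x\right) + Y\right) \left(-899\right) = \left(\left(767 - \frac{46}{55}\right) - 210\right) \left(-899\right) = \left(\frac{42139}{55} - 210\right) \left(-899\right) = \frac{30589}{55} \left(-899\right) = - \frac{27499511}{55}$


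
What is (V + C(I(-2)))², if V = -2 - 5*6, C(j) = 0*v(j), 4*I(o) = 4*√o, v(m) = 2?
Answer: 1024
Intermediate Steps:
I(o) = √o (I(o) = (4*√o)/4 = √o)
C(j) = 0 (C(j) = 0*2 = 0)
V = -32 (V = -2 - 30 = -32)
(V + C(I(-2)))² = (-32 + 0)² = (-32)² = 1024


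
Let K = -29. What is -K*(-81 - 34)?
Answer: -3335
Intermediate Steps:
-K*(-81 - 34) = -(-29)*(-81 - 34) = -(-29)*(-115) = -1*3335 = -3335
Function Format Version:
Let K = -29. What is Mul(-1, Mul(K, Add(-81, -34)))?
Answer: -3335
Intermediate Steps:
Mul(-1, Mul(K, Add(-81, -34))) = Mul(-1, Mul(-29, Add(-81, -34))) = Mul(-1, Mul(-29, -115)) = Mul(-1, 3335) = -3335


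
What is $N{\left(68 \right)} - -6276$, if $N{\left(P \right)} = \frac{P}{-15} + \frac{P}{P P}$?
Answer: $\frac{6396911}{1020} \approx 6271.5$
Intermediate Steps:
$N{\left(P \right)} = \frac{1}{P} - \frac{P}{15}$ ($N{\left(P \right)} = P \left(- \frac{1}{15}\right) + \frac{P}{P^{2}} = - \frac{P}{15} + \frac{P}{P^{2}} = - \frac{P}{15} + \frac{1}{P} = \frac{1}{P} - \frac{P}{15}$)
$N{\left(68 \right)} - -6276 = \left(\frac{1}{68} - \frac{68}{15}\right) - -6276 = \left(\frac{1}{68} - \frac{68}{15}\right) + 6276 = - \frac{4609}{1020} + 6276 = \frac{6396911}{1020}$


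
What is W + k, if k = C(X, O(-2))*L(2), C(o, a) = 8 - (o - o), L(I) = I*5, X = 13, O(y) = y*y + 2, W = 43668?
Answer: 43748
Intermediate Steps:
O(y) = 2 + y**2 (O(y) = y**2 + 2 = 2 + y**2)
L(I) = 5*I
C(o, a) = 8 (C(o, a) = 8 - 1*0 = 8 + 0 = 8)
k = 80 (k = 8*(5*2) = 8*10 = 80)
W + k = 43668 + 80 = 43748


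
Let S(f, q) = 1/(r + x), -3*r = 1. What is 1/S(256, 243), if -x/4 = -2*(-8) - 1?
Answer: -181/3 ≈ -60.333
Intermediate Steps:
x = -60 (x = -4*(-2*(-8) - 1) = -4*(16 - 1) = -4*15 = -60)
r = -⅓ (r = -⅓*1 = -⅓ ≈ -0.33333)
S(f, q) = -3/181 (S(f, q) = 1/(-⅓ - 60) = 1/(-181/3) = -3/181)
1/S(256, 243) = 1/(-3/181) = -181/3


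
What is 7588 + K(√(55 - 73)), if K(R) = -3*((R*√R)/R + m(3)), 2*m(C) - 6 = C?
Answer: 15149/2 - 3*(-2)^(¼)*√3 ≈ 7570.1 - 4.3694*I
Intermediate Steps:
m(C) = 3 + C/2
K(R) = -27/2 - 3*√R (K(R) = -3*((R*√R)/R + (3 + (½)*3)) = -3*(R^(3/2)/R + (3 + 3/2)) = -3*(√R + 9/2) = -3*(9/2 + √R) = -27/2 - 3*√R)
7588 + K(√(55 - 73)) = 7588 + (-27/2 - 3*(55 - 73)^(¼)) = 7588 + (-27/2 - 3*(-2)^(¼)*√3) = 7588 + (-27/2 - 3*2^(¼)*√3*√I) = 15149/2 - 3*2^(¼)*√3*√I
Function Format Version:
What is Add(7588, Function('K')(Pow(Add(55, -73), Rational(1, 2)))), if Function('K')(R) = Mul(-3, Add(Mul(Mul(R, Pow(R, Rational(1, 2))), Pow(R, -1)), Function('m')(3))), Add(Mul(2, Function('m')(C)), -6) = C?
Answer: Add(Rational(15149, 2), Mul(-3, Pow(-2, Rational(1, 4)), Pow(3, Rational(1, 2)))) ≈ Add(7570.1, Mul(-4.3694, I))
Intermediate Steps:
Function('m')(C) = Add(3, Mul(Rational(1, 2), C))
Function('K')(R) = Add(Rational(-27, 2), Mul(-3, Pow(R, Rational(1, 2)))) (Function('K')(R) = Mul(-3, Add(Mul(Mul(R, Pow(R, Rational(1, 2))), Pow(R, -1)), Add(3, Mul(Rational(1, 2), 3)))) = Mul(-3, Add(Mul(Pow(R, Rational(3, 2)), Pow(R, -1)), Add(3, Rational(3, 2)))) = Mul(-3, Add(Pow(R, Rational(1, 2)), Rational(9, 2))) = Mul(-3, Add(Rational(9, 2), Pow(R, Rational(1, 2)))) = Add(Rational(-27, 2), Mul(-3, Pow(R, Rational(1, 2)))))
Add(7588, Function('K')(Pow(Add(55, -73), Rational(1, 2)))) = Add(7588, Add(Rational(-27, 2), Mul(-3, Pow(Pow(Add(55, -73), Rational(1, 2)), Rational(1, 2))))) = Add(7588, Add(Rational(-27, 2), Mul(-3, Pow(Pow(-18, Rational(1, 2)), Rational(1, 2))))) = Add(7588, Add(Rational(-27, 2), Mul(-3, Pow(Mul(3, I, Pow(2, Rational(1, 2))), Rational(1, 2))))) = Add(7588, Add(Rational(-27, 2), Mul(-3, Mul(Pow(2, Rational(1, 4)), Pow(3, Rational(1, 2)), Pow(I, Rational(1, 2)))))) = Add(7588, Add(Rational(-27, 2), Mul(-3, Pow(2, Rational(1, 4)), Pow(3, Rational(1, 2)), Pow(I, Rational(1, 2))))) = Add(Rational(15149, 2), Mul(-3, Pow(2, Rational(1, 4)), Pow(3, Rational(1, 2)), Pow(I, Rational(1, 2))))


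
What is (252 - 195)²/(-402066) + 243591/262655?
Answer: 10787365879/11733849470 ≈ 0.91934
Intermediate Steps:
(252 - 195)²/(-402066) + 243591/262655 = 57²*(-1/402066) + 243591*(1/262655) = 3249*(-1/402066) + 243591/262655 = -361/44674 + 243591/262655 = 10787365879/11733849470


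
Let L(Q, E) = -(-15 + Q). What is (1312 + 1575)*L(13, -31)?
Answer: 5774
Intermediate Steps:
L(Q, E) = 15 - Q
(1312 + 1575)*L(13, -31) = (1312 + 1575)*(15 - 1*13) = 2887*(15 - 13) = 2887*2 = 5774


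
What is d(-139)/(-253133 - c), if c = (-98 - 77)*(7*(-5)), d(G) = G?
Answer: 139/259258 ≈ 0.00053615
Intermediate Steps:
c = 6125 (c = -175*(-35) = 6125)
d(-139)/(-253133 - c) = -139/(-253133 - 1*6125) = -139/(-253133 - 6125) = -139/(-259258) = -139*(-1/259258) = 139/259258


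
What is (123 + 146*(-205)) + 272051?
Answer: 242244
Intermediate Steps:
(123 + 146*(-205)) + 272051 = (123 - 29930) + 272051 = -29807 + 272051 = 242244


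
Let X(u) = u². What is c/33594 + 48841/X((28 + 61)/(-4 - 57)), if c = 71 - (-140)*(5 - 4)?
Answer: 6105286576765/266098074 ≈ 22944.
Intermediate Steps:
c = 211 (c = 71 - (-140) = 71 - 35*(-4) = 71 + 140 = 211)
c/33594 + 48841/X((28 + 61)/(-4 - 57)) = 211/33594 + 48841/(((28 + 61)/(-4 - 57))²) = 211*(1/33594) + 48841/((89/(-61))²) = 211/33594 + 48841/((89*(-1/61))²) = 211/33594 + 48841/((-89/61)²) = 211/33594 + 48841/(7921/3721) = 211/33594 + 48841*(3721/7921) = 211/33594 + 181737361/7921 = 6105286576765/266098074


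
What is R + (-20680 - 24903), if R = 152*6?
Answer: -44671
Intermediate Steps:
R = 912
R + (-20680 - 24903) = 912 + (-20680 - 24903) = 912 - 45583 = -44671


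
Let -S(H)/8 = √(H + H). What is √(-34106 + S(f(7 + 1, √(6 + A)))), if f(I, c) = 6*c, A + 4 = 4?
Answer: √(-34106 - 16*2^(¼)*3^(¾)) ≈ 184.8*I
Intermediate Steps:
A = 0 (A = -4 + 4 = 0)
S(H) = -8*√2*√H (S(H) = -8*√(H + H) = -8*√2*√H)
√(-34106 + S(f(7 + 1, √(6 + A)))) = √(-34106 - 8*√2*√(6*√(6 + 0))) = √(-34106 - 8*√2*√(6*√6)) = √(-34106 - 8*√2*6^(¾)) = √(-34106 - 16*2^(¼)*3^(¾))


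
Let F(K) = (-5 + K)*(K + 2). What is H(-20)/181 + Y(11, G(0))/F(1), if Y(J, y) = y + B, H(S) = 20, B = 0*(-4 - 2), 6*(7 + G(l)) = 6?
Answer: 221/362 ≈ 0.61050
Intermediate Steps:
G(l) = -6 (G(l) = -7 + (⅙)*6 = -7 + 1 = -6)
B = 0 (B = 0*(-6) = 0)
F(K) = (-5 + K)*(2 + K)
Y(J, y) = y (Y(J, y) = y + 0 = y)
H(-20)/181 + Y(11, G(0))/F(1) = 20/181 - 6/(-10 + 1² - 3*1) = 20*(1/181) - 6/(-10 + 1 - 3) = 20/181 - 6/(-12) = 20/181 - 6*(-1/12) = 20/181 + ½ = 221/362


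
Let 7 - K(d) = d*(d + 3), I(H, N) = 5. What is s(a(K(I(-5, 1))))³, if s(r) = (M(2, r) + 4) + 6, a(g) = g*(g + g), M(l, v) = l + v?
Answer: 10503459000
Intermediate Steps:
K(d) = 7 - d*(3 + d) (K(d) = 7 - d*(d + 3) = 7 - d*(3 + d))
a(g) = 2*g² (a(g) = g*(2*g) = 2*g²)
s(r) = 12 + r (s(r) = ((2 + r) + 4) + 6 = (6 + r) + 6 = 12 + r)
s(a(K(I(-5, 1))))³ = (12 + 2*(7 - 1*5² - 3*5)²)³ = (12 + 2*(7 - 1*25 - 15)²)³ = (12 + 2*(7 - 25 - 15)²)³ = (12 + 2*(-33)²)³ = (12 + 2*1089)³ = (12 + 2178)³ = 2190³ = 10503459000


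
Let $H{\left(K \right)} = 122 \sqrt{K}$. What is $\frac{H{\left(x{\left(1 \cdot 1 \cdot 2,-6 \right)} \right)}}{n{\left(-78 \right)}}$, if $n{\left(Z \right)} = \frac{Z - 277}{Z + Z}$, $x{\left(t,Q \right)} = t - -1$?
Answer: $\frac{19032 \sqrt{3}}{355} \approx 92.857$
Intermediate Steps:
$x{\left(t,Q \right)} = 1 + t$ ($x{\left(t,Q \right)} = t + 1 = 1 + t$)
$n{\left(Z \right)} = \frac{-277 + Z}{2 Z}$
$\frac{H{\left(x{\left(1 \cdot 1 \cdot 2,-6 \right)} \right)}}{n{\left(-78 \right)}} = \frac{122 \sqrt{1 + 1 \cdot 1 \cdot 2}}{\frac{1}{2} \frac{1}{-78} \left(-277 - 78\right)} = \frac{122 \sqrt{1 + 1 \cdot 2}}{\frac{1}{2} \left(- \frac{1}{78}\right) \left(-355\right)} = \frac{122 \sqrt{1 + 2}}{\frac{355}{156}} = 122 \sqrt{3} \cdot \frac{156}{355} = \frac{19032 \sqrt{3}}{355}$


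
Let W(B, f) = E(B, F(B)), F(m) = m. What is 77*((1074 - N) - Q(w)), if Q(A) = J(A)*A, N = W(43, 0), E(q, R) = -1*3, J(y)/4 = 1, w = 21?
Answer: 76461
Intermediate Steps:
J(y) = 4 (J(y) = 4*1 = 4)
E(q, R) = -3
W(B, f) = -3
N = -3
Q(A) = 4*A
77*((1074 - N) - Q(w)) = 77*((1074 - 1*(-3)) - 4*21) = 77*((1074 + 3) - 1*84) = 77*(1077 - 84) = 77*993 = 76461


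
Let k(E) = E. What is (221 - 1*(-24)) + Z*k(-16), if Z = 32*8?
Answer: -3851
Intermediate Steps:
Z = 256
(221 - 1*(-24)) + Z*k(-16) = (221 - 1*(-24)) + 256*(-16) = (221 + 24) - 4096 = 245 - 4096 = -3851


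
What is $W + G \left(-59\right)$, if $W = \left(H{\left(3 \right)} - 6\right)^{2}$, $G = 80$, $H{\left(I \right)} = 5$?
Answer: $-4719$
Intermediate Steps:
$W = 1$ ($W = \left(5 - 6\right)^{2} = \left(-1\right)^{2} = 1$)
$W + G \left(-59\right) = 1 + 80 \left(-59\right) = 1 - 4720 = -4719$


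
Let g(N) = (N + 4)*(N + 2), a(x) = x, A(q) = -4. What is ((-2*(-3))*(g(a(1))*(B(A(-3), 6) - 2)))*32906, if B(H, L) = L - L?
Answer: -5923080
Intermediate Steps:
B(H, L) = 0
g(N) = (2 + N)*(4 + N) (g(N) = (4 + N)*(2 + N) = (2 + N)*(4 + N))
((-2*(-3))*(g(a(1))*(B(A(-3), 6) - 2)))*32906 = ((-2*(-3))*((8 + 1**2 + 6*1)*(0 - 2)))*32906 = (6*((8 + 1 + 6)*(-2)))*32906 = (6*(15*(-2)))*32906 = (6*(-30))*32906 = -180*32906 = -5923080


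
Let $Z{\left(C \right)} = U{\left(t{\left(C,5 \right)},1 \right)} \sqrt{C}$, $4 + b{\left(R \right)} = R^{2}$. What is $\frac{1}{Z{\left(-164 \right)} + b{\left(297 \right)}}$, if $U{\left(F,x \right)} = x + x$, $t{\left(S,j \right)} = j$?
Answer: $\frac{88205}{7780122681} - \frac{4 i \sqrt{41}}{7780122681} \approx 1.1337 \cdot 10^{-5} - 3.292 \cdot 10^{-9} i$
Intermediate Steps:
$b{\left(R \right)} = -4 + R^{2}$
$U{\left(F,x \right)} = 2 x$
$Z{\left(C \right)} = 2 \sqrt{C}$ ($Z{\left(C \right)} = 2 \cdot 1 \sqrt{C} = 2 \sqrt{C}$)
$\frac{1}{Z{\left(-164 \right)} + b{\left(297 \right)}} = \frac{1}{2 \sqrt{-164} - \left(4 - 297^{2}\right)} = \frac{1}{2 \cdot 2 i \sqrt{41} + \left(-4 + 88209\right)} = \frac{1}{4 i \sqrt{41} + 88205} = \frac{1}{88205 + 4 i \sqrt{41}}$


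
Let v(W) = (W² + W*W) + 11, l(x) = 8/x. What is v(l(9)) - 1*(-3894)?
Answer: 316433/81 ≈ 3906.6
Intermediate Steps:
v(W) = 11 + 2*W² (v(W) = (W² + W²) + 11 = 2*W² + 11 = 11 + 2*W²)
v(l(9)) - 1*(-3894) = (11 + 2*(8/9)²) - 1*(-3894) = (11 + 2*(8*(⅑))²) + 3894 = (11 + 2*(8/9)²) + 3894 = (11 + 2*(64/81)) + 3894 = (11 + 128/81) + 3894 = 1019/81 + 3894 = 316433/81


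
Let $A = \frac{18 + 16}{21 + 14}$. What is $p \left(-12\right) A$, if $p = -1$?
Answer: $\frac{408}{35} \approx 11.657$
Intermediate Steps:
$A = \frac{34}{35} \approx 0.97143$
$p \left(-12\right) A = \left(-1\right) \left(-12\right) \frac{34}{35} = 12 \cdot \frac{34}{35} = \frac{408}{35}$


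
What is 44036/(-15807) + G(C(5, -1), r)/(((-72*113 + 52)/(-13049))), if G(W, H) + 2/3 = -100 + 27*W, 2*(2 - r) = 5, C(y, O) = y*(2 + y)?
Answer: 173800886449/127783788 ≈ 1360.1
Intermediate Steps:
r = -½ (r = 2 - ½*5 = 2 - 5/2 = -½ ≈ -0.50000)
G(W, H) = -302/3 + 27*W (G(W, H) = -⅔ + (-100 + 27*W) = -302/3 + 27*W)
44036/(-15807) + G(C(5, -1), r)/(((-72*113 + 52)/(-13049))) = 44036/(-15807) + (-302/3 + 27*(5*(2 + 5)))/(((-72*113 + 52)/(-13049))) = 44036*(-1/15807) + (-302/3 + 27*(5*7))/(((-8136 + 52)*(-1/13049))) = -44036/15807 + (-302/3 + 27*35)/((-8084*(-1/13049))) = -44036/15807 + (-302/3 + 945)/(8084/13049) = -44036/15807 + (2533/3)*(13049/8084) = -44036/15807 + 33053117/24252 = 173800886449/127783788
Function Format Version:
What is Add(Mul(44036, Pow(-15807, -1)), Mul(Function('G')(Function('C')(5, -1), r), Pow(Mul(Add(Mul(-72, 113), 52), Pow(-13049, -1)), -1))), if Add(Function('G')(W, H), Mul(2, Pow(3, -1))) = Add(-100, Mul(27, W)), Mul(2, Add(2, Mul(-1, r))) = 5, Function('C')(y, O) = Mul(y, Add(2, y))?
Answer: Rational(173800886449, 127783788) ≈ 1360.1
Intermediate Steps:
r = Rational(-1, 2) (r = Add(2, Mul(Rational(-1, 2), 5)) = Add(2, Rational(-5, 2)) = Rational(-1, 2) ≈ -0.50000)
Function('G')(W, H) = Add(Rational(-302, 3), Mul(27, W)) (Function('G')(W, H) = Add(Rational(-2, 3), Add(-100, Mul(27, W))) = Add(Rational(-302, 3), Mul(27, W)))
Add(Mul(44036, Pow(-15807, -1)), Mul(Function('G')(Function('C')(5, -1), r), Pow(Mul(Add(Mul(-72, 113), 52), Pow(-13049, -1)), -1))) = Add(Mul(44036, Pow(-15807, -1)), Mul(Add(Rational(-302, 3), Mul(27, Mul(5, Add(2, 5)))), Pow(Mul(Add(Mul(-72, 113), 52), Pow(-13049, -1)), -1))) = Add(Mul(44036, Rational(-1, 15807)), Mul(Add(Rational(-302, 3), Mul(27, Mul(5, 7))), Pow(Mul(Add(-8136, 52), Rational(-1, 13049)), -1))) = Add(Rational(-44036, 15807), Mul(Add(Rational(-302, 3), Mul(27, 35)), Pow(Mul(-8084, Rational(-1, 13049)), -1))) = Add(Rational(-44036, 15807), Mul(Add(Rational(-302, 3), 945), Pow(Rational(8084, 13049), -1))) = Add(Rational(-44036, 15807), Mul(Rational(2533, 3), Rational(13049, 8084))) = Add(Rational(-44036, 15807), Rational(33053117, 24252)) = Rational(173800886449, 127783788)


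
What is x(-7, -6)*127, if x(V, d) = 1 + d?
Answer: -635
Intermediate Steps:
x(-7, -6)*127 = (1 - 6)*127 = -5*127 = -635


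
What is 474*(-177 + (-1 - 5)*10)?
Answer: -112338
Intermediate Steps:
474*(-177 + (-1 - 5)*10) = 474*(-177 - 6*10) = 474*(-177 - 60) = 474*(-237) = -112338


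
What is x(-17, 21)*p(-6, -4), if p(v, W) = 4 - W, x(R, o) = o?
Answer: 168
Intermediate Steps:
x(-17, 21)*p(-6, -4) = 21*(4 - 1*(-4)) = 21*(4 + 4) = 21*8 = 168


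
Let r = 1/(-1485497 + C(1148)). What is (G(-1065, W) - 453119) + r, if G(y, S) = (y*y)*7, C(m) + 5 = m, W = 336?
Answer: 11112550909423/1484354 ≈ 7.4865e+6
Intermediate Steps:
C(m) = -5 + m
G(y, S) = 7*y**2 (G(y, S) = y**2*7 = 7*y**2)
r = -1/1484354 (r = 1/(-1485497 + (-5 + 1148)) = 1/(-1485497 + 1143) = 1/(-1484354) = -1/1484354 ≈ -6.7369e-7)
(G(-1065, W) - 453119) + r = (7*(-1065)**2 - 453119) - 1/1484354 = (7*1134225 - 453119) - 1/1484354 = (7939575 - 453119) - 1/1484354 = 7486456 - 1/1484354 = 11112550909423/1484354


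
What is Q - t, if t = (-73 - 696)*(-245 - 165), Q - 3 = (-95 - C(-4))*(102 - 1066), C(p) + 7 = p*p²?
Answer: -292151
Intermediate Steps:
C(p) = -7 + p³ (C(p) = -7 + p*p² = -7 + p³)
Q = 23139 (Q = 3 + (-95 - (-7 + (-4)³))*(102 - 1066) = 3 + (-95 - (-7 - 64))*(-964) = 3 + (-95 - 1*(-71))*(-964) = 3 + (-95 + 71)*(-964) = 3 - 24*(-964) = 3 + 23136 = 23139)
t = 315290 (t = -769*(-410) = 315290)
Q - t = 23139 - 1*315290 = 23139 - 315290 = -292151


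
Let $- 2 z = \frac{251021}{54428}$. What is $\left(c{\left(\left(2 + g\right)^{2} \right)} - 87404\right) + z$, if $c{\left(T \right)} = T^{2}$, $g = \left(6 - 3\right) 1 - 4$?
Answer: $- \frac{9514591989}{108856} \approx -87405.0$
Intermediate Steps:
$z = - \frac{251021}{108856}$ ($z = - \frac{251021 \cdot \frac{1}{54428}}{2} = \left(- \frac{1}{2}\right) \frac{251021}{54428} = - \frac{251021}{108856} \approx -2.306$)
$g = -1$ ($g = 3 \cdot 1 - 4 = 3 - 4 = -1$)
$\left(c{\left(\left(2 + g\right)^{2} \right)} - 87404\right) + z = \left(\left(\left(2 - 1\right)^{2}\right)^{2} - 87404\right) - \frac{251021}{108856} = \left(\left(1^{2}\right)^{2} - 87404\right) - \frac{251021}{108856} = \left(1^{2} - 87404\right) - \frac{251021}{108856} = \left(1 - 87404\right) - \frac{251021}{108856} = -87403 - \frac{251021}{108856} = - \frac{9514591989}{108856}$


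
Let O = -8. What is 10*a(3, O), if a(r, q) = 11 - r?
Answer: 80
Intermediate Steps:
10*a(3, O) = 10*(11 - 1*3) = 10*(11 - 3) = 10*8 = 80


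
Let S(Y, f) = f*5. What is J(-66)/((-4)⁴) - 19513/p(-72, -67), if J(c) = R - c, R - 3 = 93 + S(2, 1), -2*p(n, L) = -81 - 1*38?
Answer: -9970783/30464 ≈ -327.30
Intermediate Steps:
p(n, L) = 119/2 (p(n, L) = -(-81 - 1*38)/2 = -(-81 - 38)/2 = -½*(-119) = 119/2)
S(Y, f) = 5*f
R = 101 (R = 3 + (93 + 5*1) = 3 + (93 + 5) = 3 + 98 = 101)
J(c) = 101 - c
J(-66)/((-4)⁴) - 19513/p(-72, -67) = (101 - 1*(-66))/((-4)⁴) - 19513/119/2 = (101 + 66)/256 - 19513*2/119 = 167*(1/256) - 39026/119 = 167/256 - 39026/119 = -9970783/30464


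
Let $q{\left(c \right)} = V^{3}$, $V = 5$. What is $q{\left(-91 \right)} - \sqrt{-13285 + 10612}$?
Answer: $125 - 9 i \sqrt{33} \approx 125.0 - 51.701 i$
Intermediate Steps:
$q{\left(c \right)} = 125$ ($q{\left(c \right)} = 5^{3} = 125$)
$q{\left(-91 \right)} - \sqrt{-13285 + 10612} = 125 - \sqrt{-13285 + 10612} = 125 - \sqrt{-2673} = 125 - 9 i \sqrt{33}$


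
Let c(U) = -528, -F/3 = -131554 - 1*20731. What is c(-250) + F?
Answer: 456327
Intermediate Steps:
F = 456855 (F = -3*(-131554 - 1*20731) = -3*(-131554 - 20731) = -3*(-152285) = 456855)
c(-250) + F = -528 + 456855 = 456327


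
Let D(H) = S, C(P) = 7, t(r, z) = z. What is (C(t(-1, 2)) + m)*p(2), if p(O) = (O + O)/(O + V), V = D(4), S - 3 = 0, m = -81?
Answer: -296/5 ≈ -59.200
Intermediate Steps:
S = 3 (S = 3 + 0 = 3)
D(H) = 3
V = 3
p(O) = 2*O/(3 + O) (p(O) = (O + O)/(O + 3) = (2*O)/(3 + O) = 2*O/(3 + O))
(C(t(-1, 2)) + m)*p(2) = (7 - 81)*(2*2/(3 + 2)) = -148*2/5 = -74*⅘ = -296/5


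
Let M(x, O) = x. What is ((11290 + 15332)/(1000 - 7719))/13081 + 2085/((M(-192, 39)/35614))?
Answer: -1087730109398639/2812519648 ≈ -3.8675e+5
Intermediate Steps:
((11290 + 15332)/(1000 - 7719))/13081 + 2085/((M(-192, 39)/35614)) = ((11290 + 15332)/(1000 - 7719))/13081 + 2085/((-192/35614)) = (26622/(-6719))*(1/13081) + 2085/((-192*1/35614)) = (26622*(-1/6719))*(1/13081) + 2085/(-96/17807) = -26622/6719*1/13081 + 2085*(-17807/96) = -26622/87891239 - 12375865/32 = -1087730109398639/2812519648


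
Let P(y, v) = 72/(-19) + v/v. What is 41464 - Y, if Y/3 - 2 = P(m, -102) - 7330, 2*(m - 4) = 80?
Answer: 1205671/19 ≈ 63456.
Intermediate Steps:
m = 44 (m = 4 + (1/2)*80 = 4 + 40 = 44)
P(y, v) = -53/19 (P(y, v) = 72*(-1/19) + 1 = -72/19 + 1 = -53/19)
Y = -417855/19 (Y = 6 + 3*(-53/19 - 7330) = 6 + 3*(-139323/19) = 6 - 417969/19 = -417855/19 ≈ -21992.)
41464 - Y = 41464 - 1*(-417855/19) = 41464 + 417855/19 = 1205671/19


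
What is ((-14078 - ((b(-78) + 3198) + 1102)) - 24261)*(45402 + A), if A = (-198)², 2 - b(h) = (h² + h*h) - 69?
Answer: -2584036452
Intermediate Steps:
b(h) = 71 - 2*h² (b(h) = 2 - ((h² + h*h) - 69) = 2 - ((h² + h²) - 69) = 2 - (2*h² - 69) = 2 - (-69 + 2*h²) = 2 + (69 - 2*h²) = 71 - 2*h²)
A = 39204
((-14078 - ((b(-78) + 3198) + 1102)) - 24261)*(45402 + A) = ((-14078 - (((71 - 2*(-78)²) + 3198) + 1102)) - 24261)*(45402 + 39204) = ((-14078 - (((71 - 2*6084) + 3198) + 1102)) - 24261)*84606 = ((-14078 - (((71 - 12168) + 3198) + 1102)) - 24261)*84606 = ((-14078 - ((-12097 + 3198) + 1102)) - 24261)*84606 = ((-14078 - (-8899 + 1102)) - 24261)*84606 = ((-14078 - 1*(-7797)) - 24261)*84606 = ((-14078 + 7797) - 24261)*84606 = (-6281 - 24261)*84606 = -30542*84606 = -2584036452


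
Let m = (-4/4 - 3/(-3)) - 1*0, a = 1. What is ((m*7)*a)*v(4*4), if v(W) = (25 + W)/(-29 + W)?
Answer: 0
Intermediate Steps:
v(W) = (25 + W)/(-29 + W)
m = 0 (m = (-4*¼ - 3*(-⅓)) + 0 = (-1 + 1) + 0 = 0 + 0 = 0)
((m*7)*a)*v(4*4) = ((0*7)*1)*((25 + 4*4)/(-29 + 4*4)) = (0*1)*((25 + 16)/(-29 + 16)) = 0*(41/(-13)) = 0*(-1/13*41) = 0*(-41/13) = 0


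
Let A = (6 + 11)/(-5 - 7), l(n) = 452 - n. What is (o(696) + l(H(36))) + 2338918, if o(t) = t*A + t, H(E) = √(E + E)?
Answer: 2339080 - 6*√2 ≈ 2.3391e+6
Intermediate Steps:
H(E) = √2*√E (H(E) = √(2*E) = √2*√E)
A = -17/12 (A = 17/(-12) = 17*(-1/12) = -17/12 ≈ -1.4167)
o(t) = -5*t/12 (o(t) = t*(-17/12) + t = -17*t/12 + t = -5*t/12)
(o(696) + l(H(36))) + 2338918 = (-5/12*696 + (452 - √2*√36)) + 2338918 = (-290 + (452 - √2*6)) + 2338918 = (-290 + (452 - 6*√2)) + 2338918 = (162 - 6*√2) + 2338918 = 2339080 - 6*√2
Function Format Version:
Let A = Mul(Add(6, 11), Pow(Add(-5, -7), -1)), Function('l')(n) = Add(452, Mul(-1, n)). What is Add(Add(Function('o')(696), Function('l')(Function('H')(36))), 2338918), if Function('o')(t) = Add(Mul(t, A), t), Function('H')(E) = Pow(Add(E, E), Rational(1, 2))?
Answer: Add(2339080, Mul(-6, Pow(2, Rational(1, 2)))) ≈ 2.3391e+6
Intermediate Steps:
Function('H')(E) = Mul(Pow(2, Rational(1, 2)), Pow(E, Rational(1, 2))) (Function('H')(E) = Pow(Mul(2, E), Rational(1, 2)) = Mul(Pow(2, Rational(1, 2)), Pow(E, Rational(1, 2))))
A = Rational(-17, 12) (A = Mul(17, Pow(-12, -1)) = Mul(17, Rational(-1, 12)) = Rational(-17, 12) ≈ -1.4167)
Function('o')(t) = Mul(Rational(-5, 12), t) (Function('o')(t) = Add(Mul(t, Rational(-17, 12)), t) = Add(Mul(Rational(-17, 12), t), t) = Mul(Rational(-5, 12), t))
Add(Add(Function('o')(696), Function('l')(Function('H')(36))), 2338918) = Add(Add(Mul(Rational(-5, 12), 696), Add(452, Mul(-1, Mul(Pow(2, Rational(1, 2)), Pow(36, Rational(1, 2)))))), 2338918) = Add(Add(-290, Add(452, Mul(-1, Mul(Pow(2, Rational(1, 2)), 6)))), 2338918) = Add(Add(-290, Add(452, Mul(-1, Mul(6, Pow(2, Rational(1, 2)))))), 2338918) = Add(Add(-290, Add(452, Mul(-6, Pow(2, Rational(1, 2))))), 2338918) = Add(Add(162, Mul(-6, Pow(2, Rational(1, 2)))), 2338918) = Add(2339080, Mul(-6, Pow(2, Rational(1, 2))))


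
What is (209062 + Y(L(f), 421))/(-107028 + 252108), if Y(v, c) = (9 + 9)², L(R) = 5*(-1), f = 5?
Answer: 104693/72540 ≈ 1.4432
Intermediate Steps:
L(R) = -5
Y(v, c) = 324 (Y(v, c) = 18² = 324)
(209062 + Y(L(f), 421))/(-107028 + 252108) = (209062 + 324)/(-107028 + 252108) = 209386/145080 = 209386*(1/145080) = 104693/72540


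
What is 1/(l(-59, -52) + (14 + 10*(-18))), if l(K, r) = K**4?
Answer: 1/12117195 ≈ 8.2527e-8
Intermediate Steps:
1/(l(-59, -52) + (14 + 10*(-18))) = 1/((-59)**4 + (14 + 10*(-18))) = 1/(12117361 + (14 - 180)) = 1/(12117361 - 166) = 1/12117195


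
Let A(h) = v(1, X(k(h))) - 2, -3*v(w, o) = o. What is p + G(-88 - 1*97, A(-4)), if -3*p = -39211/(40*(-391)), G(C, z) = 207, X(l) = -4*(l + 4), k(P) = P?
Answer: 9673229/46920 ≈ 206.16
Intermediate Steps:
X(l) = -16 - 4*l (X(l) = -4*(4 + l) = -16 - 4*l)
v(w, o) = -o/3
A(h) = 10/3 + 4*h/3 (A(h) = -(-16 - 4*h)/3 - 2 = (16/3 + 4*h/3) - 2 = 10/3 + 4*h/3)
p = -39211/46920 (p = -(-39211)/(3*(40*(-391))) = -(-39211)/(3*(-15640)) = -(-39211)*(-1)/(3*15640) = -⅓*39211/15640 = -39211/46920 ≈ -0.83570)
p + G(-88 - 1*97, A(-4)) = -39211/46920 + 207 = 9673229/46920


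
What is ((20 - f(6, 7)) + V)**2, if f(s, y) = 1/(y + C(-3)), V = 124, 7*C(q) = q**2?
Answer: 69639025/3364 ≈ 20701.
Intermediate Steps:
C(q) = q**2/7
f(s, y) = 1/(9/7 + y) (f(s, y) = 1/(y + (1/7)*(-3)**2) = 1/(y + (1/7)*9) = 1/(y + 9/7) = 1/(9/7 + y))
((20 - f(6, 7)) + V)**2 = ((20 - 7/(9 + 7*7)) + 124)**2 = ((20 - 7/(9 + 49)) + 124)**2 = ((20 - 7/58) + 124)**2 = (1153/58 + 124)**2 = (8345/58)**2 = 69639025/3364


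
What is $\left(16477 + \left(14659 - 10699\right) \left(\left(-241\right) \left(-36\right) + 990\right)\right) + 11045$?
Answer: $38304882$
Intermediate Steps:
$\left(16477 + \left(14659 - 10699\right) \left(\left(-241\right) \left(-36\right) + 990\right)\right) + 11045 = \left(16477 + 3960 \left(8676 + 990\right)\right) + 11045 = \left(16477 + 3960 \cdot 9666\right) + 11045 = \left(16477 + 38277360\right) + 11045 = 38293837 + 11045 = 38304882$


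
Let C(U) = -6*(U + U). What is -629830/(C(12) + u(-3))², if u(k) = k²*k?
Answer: -629830/29241 ≈ -21.539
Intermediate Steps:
u(k) = k³
C(U) = -12*U
-629830/(C(12) + u(-3))² = -629830/(-12*12 + (-3)³)² = -629830/(-144 - 27)² = -629830/((-171)²) = -629830/29241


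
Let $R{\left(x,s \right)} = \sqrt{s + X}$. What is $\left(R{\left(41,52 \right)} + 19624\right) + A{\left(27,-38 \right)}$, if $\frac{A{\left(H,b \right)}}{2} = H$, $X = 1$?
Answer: $19678 + \sqrt{53} \approx 19685.0$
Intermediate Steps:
$A{\left(H,b \right)} = 2 H$
$R{\left(x,s \right)} = \sqrt{1 + s}$ ($R{\left(x,s \right)} = \sqrt{s + 1} = \sqrt{1 + s}$)
$\left(R{\left(41,52 \right)} + 19624\right) + A{\left(27,-38 \right)} = \left(\sqrt{1 + 52} + 19624\right) + 2 \cdot 27 = \left(\sqrt{53} + 19624\right) + 54 = \left(19624 + \sqrt{53}\right) + 54 = 19678 + \sqrt{53}$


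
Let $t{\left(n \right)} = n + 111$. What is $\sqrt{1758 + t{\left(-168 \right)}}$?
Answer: $9 \sqrt{21} \approx 41.243$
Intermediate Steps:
$t{\left(n \right)} = 111 + n$
$\sqrt{1758 + t{\left(-168 \right)}} = \sqrt{1758 + \left(111 - 168\right)} = \sqrt{1758 - 57} = \sqrt{1701} = 9 \sqrt{21}$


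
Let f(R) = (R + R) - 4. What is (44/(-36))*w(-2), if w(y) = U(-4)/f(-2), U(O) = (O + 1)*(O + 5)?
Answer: -11/24 ≈ -0.45833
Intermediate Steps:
f(R) = -4 + 2*R (f(R) = 2*R - 4 = -4 + 2*R)
U(O) = (1 + O)*(5 + O)
w(y) = 3/8 (w(y) = (5 + (-4)² + 6*(-4))/(-4 + 2*(-2)) = (5 + 16 - 24)/(-4 - 4) = -3/(-8) = -3*(-⅛) = 3/8)
(44/(-36))*w(-2) = (44/(-36))*(3/8) = (44*(-1/36))*(3/8) = -11/9*3/8 = -11/24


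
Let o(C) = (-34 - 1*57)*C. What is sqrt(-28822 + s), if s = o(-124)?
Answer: I*sqrt(17538) ≈ 132.43*I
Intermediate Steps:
o(C) = -91*C (o(C) = (-34 - 57)*C = -91*C)
s = 11284 (s = -91*(-124) = 11284)
sqrt(-28822 + s) = sqrt(-28822 + 11284) = sqrt(-17538) = I*sqrt(17538)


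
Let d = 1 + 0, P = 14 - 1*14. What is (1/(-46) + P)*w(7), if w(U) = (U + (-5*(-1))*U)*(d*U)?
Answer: -147/23 ≈ -6.3913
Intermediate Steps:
P = 0 (P = 14 - 14 = 0)
d = 1
w(U) = 6*U² (w(U) = (U + (-5*(-1))*U)*(1*U) = (U + 5*U)*U = (6*U)*U = 6*U²)
(1/(-46) + P)*w(7) = (1/(-46) + 0)*(6*7²) = (-1/46 + 0)*(6*49) = -1/46*294 = -147/23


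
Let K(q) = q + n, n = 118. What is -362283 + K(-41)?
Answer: -362206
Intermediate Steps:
K(q) = 118 + q (K(q) = q + 118 = 118 + q)
-362283 + K(-41) = -362283 + (118 - 41) = -362283 + 77 = -362206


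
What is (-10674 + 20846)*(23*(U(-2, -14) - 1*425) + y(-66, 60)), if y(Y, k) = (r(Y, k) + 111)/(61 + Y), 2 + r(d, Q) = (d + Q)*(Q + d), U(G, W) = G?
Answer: -100194200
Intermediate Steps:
r(d, Q) = -2 + (Q + d)**2 (r(d, Q) = -2 + (d + Q)*(Q + d) = -2 + (Q + d)*(Q + d) = -2 + (Q + d)**2)
y(Y, k) = (109 + (Y + k)**2)/(61 + Y) (y(Y, k) = ((-2 + (k + Y)**2) + 111)/(61 + Y) = ((-2 + (Y + k)**2) + 111)/(61 + Y) = (109 + (Y + k)**2)/(61 + Y))
(-10674 + 20846)*(23*(U(-2, -14) - 1*425) + y(-66, 60)) = (-10674 + 20846)*(23*(-2 - 1*425) + (109 + (-66 + 60)**2)/(61 - 66)) = 10172*(23*(-2 - 425) + (109 + (-6)**2)/(-5)) = 10172*(23*(-427) - (109 + 36)/5) = 10172*(-9821 - 1/5*145) = 10172*(-9821 - 29) = 10172*(-9850) = -100194200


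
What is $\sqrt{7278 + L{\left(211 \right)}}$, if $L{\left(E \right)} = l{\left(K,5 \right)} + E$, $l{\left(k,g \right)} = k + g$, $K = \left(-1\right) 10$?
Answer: $2 \sqrt{1871} \approx 86.51$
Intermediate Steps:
$K = -10$
$l{\left(k,g \right)} = g + k$
$L{\left(E \right)} = -5 + E$ ($L{\left(E \right)} = \left(5 - 10\right) + E = -5 + E$)
$\sqrt{7278 + L{\left(211 \right)}} = \sqrt{7278 + \left(-5 + 211\right)} = \sqrt{7278 + 206} = \sqrt{7484} = 2 \sqrt{1871}$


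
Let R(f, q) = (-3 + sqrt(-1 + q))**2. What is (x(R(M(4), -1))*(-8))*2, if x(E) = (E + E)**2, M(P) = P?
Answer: 1472 + 5376*I*sqrt(2) ≈ 1472.0 + 7602.8*I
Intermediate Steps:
x(E) = 4*E**2 (x(E) = (2*E)**2 = 4*E**2)
(x(R(M(4), -1))*(-8))*2 = ((4*((-3 + sqrt(-1 - 1))**2)**2)*(-8))*2 = ((4*((-3 + sqrt(-2))**2)**2)*(-8))*2 = ((4*((-3 + I*sqrt(2))**2)**2)*(-8))*2 = ((4*(-3 + I*sqrt(2))**4)*(-8))*2 = -32*(-3 + I*sqrt(2))**4*2 = -64*(-3 + I*sqrt(2))**4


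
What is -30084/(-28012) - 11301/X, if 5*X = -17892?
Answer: 176756749/41765892 ≈ 4.2321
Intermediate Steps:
X = -17892/5 (X = (⅕)*(-17892) = -17892/5 ≈ -3578.4)
-30084/(-28012) - 11301/X = -30084/(-28012) - 11301/(-17892/5) = -30084*(-1/28012) - 11301*(-5/17892) = 7521/7003 + 18835/5964 = 176756749/41765892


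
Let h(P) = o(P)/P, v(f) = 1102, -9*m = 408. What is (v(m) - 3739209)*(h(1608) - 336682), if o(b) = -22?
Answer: 1011876927262273/804 ≈ 1.2586e+12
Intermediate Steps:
m = -136/3 (m = -⅑*408 = -136/3 ≈ -45.333)
h(P) = -22/P
(v(m) - 3739209)*(h(1608) - 336682) = (1102 - 3739209)*(-22/1608 - 336682) = -3738107*(-22*1/1608 - 336682) = -3738107*(-11/804 - 336682) = -3738107*(-270692339/804) = 1011876927262273/804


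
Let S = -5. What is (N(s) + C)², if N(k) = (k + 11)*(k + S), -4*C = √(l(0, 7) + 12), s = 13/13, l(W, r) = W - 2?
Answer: (192 + √10)²/16 ≈ 2380.5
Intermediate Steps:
l(W, r) = -2 + W
s = 1 (s = 13*(1/13) = 1)
C = -√10/4 (C = -√((-2 + 0) + 12)/4 = -√(-2 + 12)/4 = -√10/4 ≈ -0.79057)
N(k) = (-5 + k)*(11 + k) (N(k) = (k + 11)*(k - 5) = (11 + k)*(-5 + k) = (-5 + k)*(11 + k))
(N(s) + C)² = ((-55 + 1² + 6*1) - √10/4)² = ((-55 + 1 + 6) - √10/4)² = (-48 - √10/4)²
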